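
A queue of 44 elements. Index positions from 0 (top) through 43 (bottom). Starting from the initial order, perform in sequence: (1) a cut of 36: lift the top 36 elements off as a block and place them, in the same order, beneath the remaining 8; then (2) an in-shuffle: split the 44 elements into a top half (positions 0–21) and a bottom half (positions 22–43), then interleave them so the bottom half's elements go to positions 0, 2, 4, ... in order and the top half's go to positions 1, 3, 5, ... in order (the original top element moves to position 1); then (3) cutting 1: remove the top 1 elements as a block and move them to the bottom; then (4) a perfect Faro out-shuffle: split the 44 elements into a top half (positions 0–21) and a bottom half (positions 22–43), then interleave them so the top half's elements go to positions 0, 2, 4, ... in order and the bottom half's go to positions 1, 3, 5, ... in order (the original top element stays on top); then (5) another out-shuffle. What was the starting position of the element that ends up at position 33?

24

Undo the operations in reverse order, starting from position 33:
  undo op 5 (out-shuffle, from bottom half): 33 ← 38
  undo op 4 (out-shuffle, from top half): 38 ← 19
  undo op 3 (cut 1): 19 ← 20
  undo op 2 (in-shuffle, from bottom half): 20 ← 32
  undo op 1 (cut 36): 32 ← 24
So the element at position 33 came from original position 24.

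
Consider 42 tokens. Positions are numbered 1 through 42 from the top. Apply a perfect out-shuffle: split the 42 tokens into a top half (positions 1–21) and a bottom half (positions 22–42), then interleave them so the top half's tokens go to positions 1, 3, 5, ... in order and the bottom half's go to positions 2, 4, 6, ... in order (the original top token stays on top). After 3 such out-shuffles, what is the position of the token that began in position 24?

Track the token's position through each out-shuffle:
24 → 6 → 11 → 21

21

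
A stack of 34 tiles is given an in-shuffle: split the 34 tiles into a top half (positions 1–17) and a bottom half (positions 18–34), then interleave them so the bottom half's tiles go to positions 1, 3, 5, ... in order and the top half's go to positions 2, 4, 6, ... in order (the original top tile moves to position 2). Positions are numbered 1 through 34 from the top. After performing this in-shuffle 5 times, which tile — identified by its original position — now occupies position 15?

Work backwards from position 15, undoing one in-shuffle at a time:
15 ← 25 ← 30 ← 15 ← 25 ← 30
So the tile now at position 15 started at position 30.

30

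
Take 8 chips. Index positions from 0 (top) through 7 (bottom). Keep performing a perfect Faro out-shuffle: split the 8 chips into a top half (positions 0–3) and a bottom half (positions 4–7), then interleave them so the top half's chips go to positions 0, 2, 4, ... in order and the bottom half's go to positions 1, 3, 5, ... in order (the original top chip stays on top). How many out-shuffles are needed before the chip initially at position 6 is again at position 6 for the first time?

Follow position 6 under repeated out-shuffles:
6 → 5 → 3 → 6
It first returns after 3 out-shuffles.

3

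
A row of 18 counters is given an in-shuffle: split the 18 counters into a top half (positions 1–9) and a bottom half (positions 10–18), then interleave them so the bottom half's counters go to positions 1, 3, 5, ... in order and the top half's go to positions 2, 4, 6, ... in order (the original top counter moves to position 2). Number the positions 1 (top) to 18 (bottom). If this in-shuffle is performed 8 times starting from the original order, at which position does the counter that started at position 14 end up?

12

Track the counter's position through each in-shuffle:
14 → 9 → 18 → 17 → 15 → 11 → 3 → 6 → 12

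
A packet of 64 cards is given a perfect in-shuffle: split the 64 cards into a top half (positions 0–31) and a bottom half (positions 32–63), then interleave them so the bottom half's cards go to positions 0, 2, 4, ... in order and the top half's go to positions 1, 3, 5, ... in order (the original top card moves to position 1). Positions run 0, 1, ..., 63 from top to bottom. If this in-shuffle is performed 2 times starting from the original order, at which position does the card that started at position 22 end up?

Track the card's position through each in-shuffle:
22 → 45 → 26

26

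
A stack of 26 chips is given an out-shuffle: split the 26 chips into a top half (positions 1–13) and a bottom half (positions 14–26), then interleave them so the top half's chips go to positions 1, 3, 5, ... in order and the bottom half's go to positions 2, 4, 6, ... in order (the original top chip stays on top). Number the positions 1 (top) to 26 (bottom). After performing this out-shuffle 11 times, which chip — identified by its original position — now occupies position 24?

2

Work backwards from position 24, undoing one out-shuffle at a time:
24 ← 25 ← 13 ← 7 ← 4 ← 15 ← 8 ← 17 ← 9 ← 5 ← 3 ← 2
So the chip now at position 24 started at position 2.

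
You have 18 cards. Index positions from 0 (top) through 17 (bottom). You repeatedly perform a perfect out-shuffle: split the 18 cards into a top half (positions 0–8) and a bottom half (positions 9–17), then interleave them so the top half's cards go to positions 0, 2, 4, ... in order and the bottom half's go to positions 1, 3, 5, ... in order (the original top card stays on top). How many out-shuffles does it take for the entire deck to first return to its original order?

8

The out-shuffle permutes the 18 positions with cycle lengths [1, 1, 8, 8].
Every card is home exactly when every cycle has completed a whole number of laps, i.e. after lcm(1, 8) = 8 out-shuffles.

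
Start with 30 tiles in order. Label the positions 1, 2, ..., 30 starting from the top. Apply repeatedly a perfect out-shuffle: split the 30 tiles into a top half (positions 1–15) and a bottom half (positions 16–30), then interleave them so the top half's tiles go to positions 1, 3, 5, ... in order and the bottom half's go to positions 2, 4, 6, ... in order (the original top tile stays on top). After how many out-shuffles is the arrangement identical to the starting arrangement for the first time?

28

The out-shuffle permutes the 30 positions with cycle lengths [1, 1, 28].
Every tile is home exactly when every cycle has completed a whole number of laps, i.e. after lcm(1, 28) = 28 out-shuffles.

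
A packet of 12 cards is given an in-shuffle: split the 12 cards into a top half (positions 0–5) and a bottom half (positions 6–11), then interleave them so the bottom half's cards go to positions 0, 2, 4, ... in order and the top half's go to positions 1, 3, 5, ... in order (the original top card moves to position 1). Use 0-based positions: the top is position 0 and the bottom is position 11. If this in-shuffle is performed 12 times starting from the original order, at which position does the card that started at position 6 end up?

6

Track the card's position through each in-shuffle:
6 → 0 → 1 → 3 → 7 → 2 → 5 → 11 → 10 → 8 → 4 → 9 → 6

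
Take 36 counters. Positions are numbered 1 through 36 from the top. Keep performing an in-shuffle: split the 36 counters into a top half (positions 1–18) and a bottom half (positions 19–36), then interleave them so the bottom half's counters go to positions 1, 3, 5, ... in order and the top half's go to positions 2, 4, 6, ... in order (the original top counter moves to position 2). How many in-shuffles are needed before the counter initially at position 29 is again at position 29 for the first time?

Follow position 29 under repeated in-shuffles:
29 → 21 → 5 → 10 → 20 → 3 → 6 → 12 → ... → 29 (length 36)
It first returns after 36 in-shuffles.

36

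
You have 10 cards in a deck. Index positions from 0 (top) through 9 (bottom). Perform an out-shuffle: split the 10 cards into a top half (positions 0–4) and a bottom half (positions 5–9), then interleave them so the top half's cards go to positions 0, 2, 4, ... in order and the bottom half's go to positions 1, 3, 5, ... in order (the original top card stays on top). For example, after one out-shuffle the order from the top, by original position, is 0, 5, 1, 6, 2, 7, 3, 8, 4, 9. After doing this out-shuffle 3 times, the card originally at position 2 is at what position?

7

Track the card's position through each out-shuffle:
2 → 4 → 8 → 7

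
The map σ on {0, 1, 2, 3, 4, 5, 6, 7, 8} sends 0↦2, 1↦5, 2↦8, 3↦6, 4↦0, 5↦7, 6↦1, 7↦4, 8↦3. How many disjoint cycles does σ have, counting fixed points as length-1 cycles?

1

Cycle decomposition: (0 2 8 3 6 1 5 7 4).
1 cycle.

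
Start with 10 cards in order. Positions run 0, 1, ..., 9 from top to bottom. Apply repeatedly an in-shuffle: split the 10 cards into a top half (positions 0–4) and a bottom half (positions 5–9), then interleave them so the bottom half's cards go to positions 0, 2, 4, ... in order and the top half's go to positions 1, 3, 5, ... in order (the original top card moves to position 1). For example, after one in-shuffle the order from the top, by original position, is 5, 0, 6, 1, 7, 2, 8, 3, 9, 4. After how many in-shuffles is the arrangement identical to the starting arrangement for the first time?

10

The in-shuffle permutes the 10 positions with cycle lengths [10].
Every card is home exactly when every cycle has completed a whole number of laps, i.e. after lcm(10) = 10 in-shuffles.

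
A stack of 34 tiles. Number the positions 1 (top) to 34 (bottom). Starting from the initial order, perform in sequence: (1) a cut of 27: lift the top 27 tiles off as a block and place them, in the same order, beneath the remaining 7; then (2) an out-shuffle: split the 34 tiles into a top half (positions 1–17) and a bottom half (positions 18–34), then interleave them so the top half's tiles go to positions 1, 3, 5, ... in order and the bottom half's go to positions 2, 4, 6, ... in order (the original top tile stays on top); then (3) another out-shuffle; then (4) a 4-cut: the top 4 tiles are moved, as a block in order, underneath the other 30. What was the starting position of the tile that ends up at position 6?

21

Undo the operations in reverse order, starting from position 6:
  undo op 4 (cut 4): 6 ← 10
  undo op 3 (out-shuffle, from bottom half): 10 ← 22
  undo op 2 (out-shuffle, from bottom half): 22 ← 28
  undo op 1 (cut 27): 28 ← 21
So the tile at position 6 came from original position 21.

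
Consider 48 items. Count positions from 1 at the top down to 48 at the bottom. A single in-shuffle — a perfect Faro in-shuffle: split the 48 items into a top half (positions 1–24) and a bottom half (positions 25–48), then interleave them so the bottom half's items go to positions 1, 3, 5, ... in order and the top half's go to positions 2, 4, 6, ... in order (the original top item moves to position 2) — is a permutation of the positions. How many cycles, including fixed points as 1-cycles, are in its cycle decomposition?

4

Trace each unvisited position around until it returns:
(1 2 4 8 16 32 ... len 21) (3 6 12 24 48 47 ... len 21) (7 14 28) (21 42 35)
4 cycles in total.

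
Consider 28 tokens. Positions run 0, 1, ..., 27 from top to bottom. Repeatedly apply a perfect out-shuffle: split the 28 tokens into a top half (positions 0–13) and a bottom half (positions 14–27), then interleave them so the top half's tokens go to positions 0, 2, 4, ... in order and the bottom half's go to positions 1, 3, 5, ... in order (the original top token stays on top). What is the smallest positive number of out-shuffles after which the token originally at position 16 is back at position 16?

18

Follow position 16 under repeated out-shuffles:
16 → 5 → 10 → 20 → 13 → 26 → 25 → 23 → 19 → 11 → 22 → 17 → 7 → 14 → 1 → 2 → 4 → 8 → 16
It first returns after 18 out-shuffles.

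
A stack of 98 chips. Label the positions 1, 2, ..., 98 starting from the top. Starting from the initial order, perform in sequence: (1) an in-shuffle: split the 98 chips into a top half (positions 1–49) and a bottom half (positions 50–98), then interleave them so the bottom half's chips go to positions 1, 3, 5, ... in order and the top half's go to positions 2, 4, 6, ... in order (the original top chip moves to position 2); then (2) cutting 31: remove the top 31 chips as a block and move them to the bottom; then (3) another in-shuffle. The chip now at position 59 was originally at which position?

Undo the operations in reverse order, starting from position 59:
  undo op 3 (in-shuffle, from bottom half): 59 ← 79
  undo op 2 (cut 31): 79 ← 12
  undo op 1 (in-shuffle, from top half): 12 ← 6
So the chip at position 59 came from original position 6.

6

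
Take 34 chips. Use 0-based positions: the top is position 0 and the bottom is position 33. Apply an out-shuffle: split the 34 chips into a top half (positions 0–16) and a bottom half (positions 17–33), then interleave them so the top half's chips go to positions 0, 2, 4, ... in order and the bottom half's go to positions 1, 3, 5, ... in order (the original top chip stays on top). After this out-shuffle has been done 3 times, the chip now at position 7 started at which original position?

Work backwards from position 7, undoing one out-shuffle at a time:
7 ← 20 ← 10 ← 5
So the chip now at position 7 started at position 5.

5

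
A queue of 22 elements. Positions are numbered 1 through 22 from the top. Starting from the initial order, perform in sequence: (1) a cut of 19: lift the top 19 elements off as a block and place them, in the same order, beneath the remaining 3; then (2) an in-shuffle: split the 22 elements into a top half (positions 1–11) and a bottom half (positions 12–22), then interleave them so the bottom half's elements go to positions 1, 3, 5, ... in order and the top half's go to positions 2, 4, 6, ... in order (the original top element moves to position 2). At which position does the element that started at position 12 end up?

Track the element from position 12 forward through each operation:
  after op 1 (cut 19): 12 → 15
  after op 2 (in-shuffle): 15 → 7

7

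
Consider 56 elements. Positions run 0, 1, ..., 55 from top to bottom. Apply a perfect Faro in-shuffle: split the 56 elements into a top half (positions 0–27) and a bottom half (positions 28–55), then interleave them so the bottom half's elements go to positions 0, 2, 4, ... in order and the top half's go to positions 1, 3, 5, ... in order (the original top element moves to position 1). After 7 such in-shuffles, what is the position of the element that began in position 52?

Track the element's position through each in-shuffle:
52 → 48 → 40 → 24 → 49 → 42 → 28 → 0

0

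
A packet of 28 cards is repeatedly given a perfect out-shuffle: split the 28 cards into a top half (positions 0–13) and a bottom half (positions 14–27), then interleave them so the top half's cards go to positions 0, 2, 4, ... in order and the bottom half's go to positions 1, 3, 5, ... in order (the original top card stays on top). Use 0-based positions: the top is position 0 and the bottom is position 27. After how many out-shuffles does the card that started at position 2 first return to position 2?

Follow position 2 under repeated out-shuffles:
2 → 4 → 8 → 16 → 5 → 10 → 20 → 13 → 26 → 25 → 23 → 19 → 11 → 22 → 17 → 7 → 14 → 1 → 2
It first returns after 18 out-shuffles.

18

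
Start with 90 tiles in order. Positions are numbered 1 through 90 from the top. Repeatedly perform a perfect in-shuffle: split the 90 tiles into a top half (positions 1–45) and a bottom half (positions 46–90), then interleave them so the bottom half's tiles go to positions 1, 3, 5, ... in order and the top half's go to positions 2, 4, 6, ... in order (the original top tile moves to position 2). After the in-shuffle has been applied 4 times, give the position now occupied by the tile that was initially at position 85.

Track the tile's position through each in-shuffle:
85 → 79 → 67 → 43 → 86

86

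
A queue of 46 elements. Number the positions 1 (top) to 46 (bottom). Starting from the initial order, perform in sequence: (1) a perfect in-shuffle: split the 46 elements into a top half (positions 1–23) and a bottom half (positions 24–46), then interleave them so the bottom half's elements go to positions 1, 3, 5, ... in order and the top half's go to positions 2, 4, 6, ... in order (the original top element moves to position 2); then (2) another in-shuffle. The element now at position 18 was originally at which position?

28

Undo the operations in reverse order, starting from position 18:
  undo op 2 (in-shuffle, from top half): 18 ← 9
  undo op 1 (in-shuffle, from bottom half): 9 ← 28
So the element at position 18 came from original position 28.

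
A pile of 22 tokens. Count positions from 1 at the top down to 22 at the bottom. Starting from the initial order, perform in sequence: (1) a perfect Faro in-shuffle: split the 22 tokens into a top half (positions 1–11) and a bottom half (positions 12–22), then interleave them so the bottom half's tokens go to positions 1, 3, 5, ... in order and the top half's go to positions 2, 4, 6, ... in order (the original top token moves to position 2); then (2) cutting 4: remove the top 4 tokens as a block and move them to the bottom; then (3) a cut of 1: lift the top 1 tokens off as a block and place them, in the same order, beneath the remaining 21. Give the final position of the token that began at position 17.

Track the token from position 17 forward through each operation:
  after op 1 (in-shuffle): 17 → 11
  after op 2 (cut 4): 11 → 7
  after op 3 (cut 1): 7 → 6

6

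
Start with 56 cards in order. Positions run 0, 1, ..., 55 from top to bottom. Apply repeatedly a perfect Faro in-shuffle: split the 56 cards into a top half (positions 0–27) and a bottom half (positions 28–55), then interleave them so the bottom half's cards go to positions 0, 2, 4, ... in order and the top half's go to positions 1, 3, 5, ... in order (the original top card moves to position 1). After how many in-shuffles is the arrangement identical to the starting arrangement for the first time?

The in-shuffle permutes the 56 positions with cycle lengths [2, 18, 18, 18].
Every card is home exactly when every cycle has completed a whole number of laps, i.e. after lcm(2, 18) = 18 in-shuffles.

18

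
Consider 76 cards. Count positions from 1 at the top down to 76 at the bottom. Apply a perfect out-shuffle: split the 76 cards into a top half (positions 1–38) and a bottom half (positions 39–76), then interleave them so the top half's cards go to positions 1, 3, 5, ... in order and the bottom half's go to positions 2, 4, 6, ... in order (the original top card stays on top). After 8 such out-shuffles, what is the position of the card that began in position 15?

60

Track the card's position through each out-shuffle:
15 → 29 → 57 → 38 → 75 → 74 → 72 → 68 → 60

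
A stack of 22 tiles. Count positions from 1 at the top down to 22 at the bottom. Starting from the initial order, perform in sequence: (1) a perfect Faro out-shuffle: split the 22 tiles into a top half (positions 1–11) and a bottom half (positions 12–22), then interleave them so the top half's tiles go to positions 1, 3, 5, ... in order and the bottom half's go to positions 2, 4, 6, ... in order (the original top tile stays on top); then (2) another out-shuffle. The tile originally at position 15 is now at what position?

15

Track the tile from position 15 forward through each operation:
  after op 1 (out-shuffle): 15 → 8
  after op 2 (out-shuffle): 8 → 15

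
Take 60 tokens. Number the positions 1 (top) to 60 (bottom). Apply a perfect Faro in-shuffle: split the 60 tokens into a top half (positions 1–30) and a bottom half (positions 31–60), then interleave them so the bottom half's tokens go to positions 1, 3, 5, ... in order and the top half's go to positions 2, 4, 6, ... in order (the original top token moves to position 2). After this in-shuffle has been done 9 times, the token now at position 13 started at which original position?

59

Work backwards from position 13, undoing one in-shuffle at a time:
13 ← 37 ← 49 ← 55 ← 58 ← 29 ← 45 ← 53 ← 57 ← 59
So the token now at position 13 started at position 59.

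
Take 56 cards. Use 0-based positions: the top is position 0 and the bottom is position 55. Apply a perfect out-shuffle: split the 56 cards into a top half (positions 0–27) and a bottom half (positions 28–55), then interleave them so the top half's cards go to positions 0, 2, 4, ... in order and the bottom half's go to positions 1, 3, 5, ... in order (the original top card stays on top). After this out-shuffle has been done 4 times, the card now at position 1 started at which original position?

31

Work backwards from position 1, undoing one out-shuffle at a time:
1 ← 28 ← 14 ← 7 ← 31
So the card now at position 1 started at position 31.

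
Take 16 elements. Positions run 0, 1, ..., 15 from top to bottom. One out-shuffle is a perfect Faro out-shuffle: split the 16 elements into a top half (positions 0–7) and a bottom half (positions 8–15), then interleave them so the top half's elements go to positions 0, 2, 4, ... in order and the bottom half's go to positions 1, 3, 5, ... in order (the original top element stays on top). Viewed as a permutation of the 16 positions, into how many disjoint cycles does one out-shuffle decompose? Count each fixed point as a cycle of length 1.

Trace each unvisited position around until it returns:
(0) (1 2 4 8) (3 6 12 9) (5 10) (7 14 13 11) (15)
6 cycles in total.

6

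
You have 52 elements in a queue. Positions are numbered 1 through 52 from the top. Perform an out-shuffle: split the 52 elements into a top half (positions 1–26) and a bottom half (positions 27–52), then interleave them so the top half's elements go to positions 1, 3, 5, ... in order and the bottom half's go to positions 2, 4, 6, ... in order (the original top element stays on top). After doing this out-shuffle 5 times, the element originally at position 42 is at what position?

Track the element's position through each out-shuffle:
42 → 32 → 12 → 23 → 45 → 38

38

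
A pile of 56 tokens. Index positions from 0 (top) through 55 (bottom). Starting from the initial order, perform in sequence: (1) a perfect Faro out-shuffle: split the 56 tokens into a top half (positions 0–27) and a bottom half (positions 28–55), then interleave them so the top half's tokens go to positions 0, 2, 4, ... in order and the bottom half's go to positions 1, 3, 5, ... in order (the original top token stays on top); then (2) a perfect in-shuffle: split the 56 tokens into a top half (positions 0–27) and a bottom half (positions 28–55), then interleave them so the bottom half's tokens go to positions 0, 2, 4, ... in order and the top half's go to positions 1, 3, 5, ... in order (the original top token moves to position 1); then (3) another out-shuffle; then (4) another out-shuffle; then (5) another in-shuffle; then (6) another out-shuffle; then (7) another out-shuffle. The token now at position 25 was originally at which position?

Undo the operations in reverse order, starting from position 25:
  undo op 7 (out-shuffle, from bottom half): 25 ← 40
  undo op 6 (out-shuffle, from top half): 40 ← 20
  undo op 5 (in-shuffle, from bottom half): 20 ← 38
  undo op 4 (out-shuffle, from top half): 38 ← 19
  undo op 3 (out-shuffle, from bottom half): 19 ← 37
  undo op 2 (in-shuffle, from top half): 37 ← 18
  undo op 1 (out-shuffle, from top half): 18 ← 9
So the token at position 25 came from original position 9.

9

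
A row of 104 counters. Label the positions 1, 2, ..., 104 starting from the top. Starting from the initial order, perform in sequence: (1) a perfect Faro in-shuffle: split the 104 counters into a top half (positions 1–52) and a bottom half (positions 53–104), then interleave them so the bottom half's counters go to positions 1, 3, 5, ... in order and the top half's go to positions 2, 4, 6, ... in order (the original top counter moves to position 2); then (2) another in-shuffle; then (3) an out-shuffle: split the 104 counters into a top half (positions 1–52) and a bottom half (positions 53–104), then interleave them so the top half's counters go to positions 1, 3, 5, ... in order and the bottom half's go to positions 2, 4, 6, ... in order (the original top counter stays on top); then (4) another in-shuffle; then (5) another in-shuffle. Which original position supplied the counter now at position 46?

Undo the operations in reverse order, starting from position 46:
  undo op 5 (in-shuffle, from top half): 46 ← 23
  undo op 4 (in-shuffle, from bottom half): 23 ← 64
  undo op 3 (out-shuffle, from bottom half): 64 ← 84
  undo op 2 (in-shuffle, from top half): 84 ← 42
  undo op 1 (in-shuffle, from top half): 42 ← 21
So the counter at position 46 came from original position 21.

21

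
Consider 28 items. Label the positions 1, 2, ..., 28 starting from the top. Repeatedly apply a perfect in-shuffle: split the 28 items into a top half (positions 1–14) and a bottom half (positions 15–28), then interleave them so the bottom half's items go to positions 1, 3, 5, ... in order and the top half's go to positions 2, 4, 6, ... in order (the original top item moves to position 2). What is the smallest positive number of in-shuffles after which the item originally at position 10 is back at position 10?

Follow position 10 under repeated in-shuffles:
10 → 20 → 11 → 22 → 15 → 1 → 2 → 4 → ... → 10 (length 28)
It first returns after 28 in-shuffles.

28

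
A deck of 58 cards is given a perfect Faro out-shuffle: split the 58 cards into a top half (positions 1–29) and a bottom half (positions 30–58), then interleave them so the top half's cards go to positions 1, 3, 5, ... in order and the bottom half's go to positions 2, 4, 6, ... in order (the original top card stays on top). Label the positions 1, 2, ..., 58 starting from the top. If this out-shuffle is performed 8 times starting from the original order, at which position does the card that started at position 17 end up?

50

Track the card's position through each out-shuffle:
17 → 33 → 8 → 15 → 29 → 57 → 56 → 54 → 50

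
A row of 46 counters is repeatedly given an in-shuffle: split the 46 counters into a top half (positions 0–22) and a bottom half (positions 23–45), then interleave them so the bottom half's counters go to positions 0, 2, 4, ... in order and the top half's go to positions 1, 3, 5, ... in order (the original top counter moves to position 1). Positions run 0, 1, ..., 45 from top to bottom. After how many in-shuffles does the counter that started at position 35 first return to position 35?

Follow position 35 under repeated in-shuffles:
35 → 24 → 2 → 5 → 11 → 23 → 0 → 1 → ... → 35 (length 23)
It first returns after 23 in-shuffles.

23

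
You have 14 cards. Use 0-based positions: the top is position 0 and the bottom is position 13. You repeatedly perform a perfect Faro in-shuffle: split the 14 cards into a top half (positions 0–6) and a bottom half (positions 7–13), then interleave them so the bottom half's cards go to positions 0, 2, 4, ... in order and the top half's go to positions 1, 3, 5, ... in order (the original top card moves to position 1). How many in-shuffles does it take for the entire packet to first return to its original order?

4

The in-shuffle permutes the 14 positions with cycle lengths [2, 4, 4, 4].
Every card is home exactly when every cycle has completed a whole number of laps, i.e. after lcm(2, 4) = 4 in-shuffles.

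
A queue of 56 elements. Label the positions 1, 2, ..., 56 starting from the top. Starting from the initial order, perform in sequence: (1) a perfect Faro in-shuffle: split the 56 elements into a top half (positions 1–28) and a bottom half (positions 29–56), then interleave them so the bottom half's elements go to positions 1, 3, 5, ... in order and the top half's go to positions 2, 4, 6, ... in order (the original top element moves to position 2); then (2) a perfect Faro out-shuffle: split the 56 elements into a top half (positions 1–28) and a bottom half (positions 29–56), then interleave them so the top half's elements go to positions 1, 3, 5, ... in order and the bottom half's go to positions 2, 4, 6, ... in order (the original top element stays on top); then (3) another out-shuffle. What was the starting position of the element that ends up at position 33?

Undo the operations in reverse order, starting from position 33:
  undo op 3 (out-shuffle, from top half): 33 ← 17
  undo op 2 (out-shuffle, from top half): 17 ← 9
  undo op 1 (in-shuffle, from bottom half): 9 ← 33
So the element at position 33 came from original position 33.

33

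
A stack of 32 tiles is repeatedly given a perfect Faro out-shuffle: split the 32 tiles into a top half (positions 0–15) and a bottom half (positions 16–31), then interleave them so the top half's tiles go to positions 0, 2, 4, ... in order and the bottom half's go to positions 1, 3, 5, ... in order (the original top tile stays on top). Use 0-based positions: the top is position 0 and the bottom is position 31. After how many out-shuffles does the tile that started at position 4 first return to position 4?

5

Follow position 4 under repeated out-shuffles:
4 → 8 → 16 → 1 → 2 → 4
It first returns after 5 out-shuffles.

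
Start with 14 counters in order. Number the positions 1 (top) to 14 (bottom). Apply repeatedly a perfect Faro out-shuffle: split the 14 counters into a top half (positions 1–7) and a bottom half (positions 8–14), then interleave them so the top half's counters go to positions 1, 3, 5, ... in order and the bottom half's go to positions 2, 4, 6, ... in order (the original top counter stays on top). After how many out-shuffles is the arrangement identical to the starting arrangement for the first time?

The out-shuffle permutes the 14 positions with cycle lengths [1, 1, 12].
Every counter is home exactly when every cycle has completed a whole number of laps, i.e. after lcm(1, 12) = 12 out-shuffles.

12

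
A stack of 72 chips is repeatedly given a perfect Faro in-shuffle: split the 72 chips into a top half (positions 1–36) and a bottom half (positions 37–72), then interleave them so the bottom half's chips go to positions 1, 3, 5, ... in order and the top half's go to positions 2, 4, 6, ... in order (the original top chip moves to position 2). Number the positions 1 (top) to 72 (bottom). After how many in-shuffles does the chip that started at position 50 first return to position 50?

9

Follow position 50 under repeated in-shuffles:
50 → 27 → 54 → 35 → 70 → 67 → 61 → 49 → 25 → 50
It first returns after 9 in-shuffles.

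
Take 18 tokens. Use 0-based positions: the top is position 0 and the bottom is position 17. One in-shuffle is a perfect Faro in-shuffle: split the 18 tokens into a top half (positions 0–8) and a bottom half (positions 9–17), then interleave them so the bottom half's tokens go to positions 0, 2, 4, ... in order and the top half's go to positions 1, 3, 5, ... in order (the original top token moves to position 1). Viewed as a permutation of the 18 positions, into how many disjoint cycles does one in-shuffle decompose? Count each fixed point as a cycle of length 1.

Trace each unvisited position around until it returns:
(0 1 3 7 15 12 ... len 18)
1 cycle in total.

1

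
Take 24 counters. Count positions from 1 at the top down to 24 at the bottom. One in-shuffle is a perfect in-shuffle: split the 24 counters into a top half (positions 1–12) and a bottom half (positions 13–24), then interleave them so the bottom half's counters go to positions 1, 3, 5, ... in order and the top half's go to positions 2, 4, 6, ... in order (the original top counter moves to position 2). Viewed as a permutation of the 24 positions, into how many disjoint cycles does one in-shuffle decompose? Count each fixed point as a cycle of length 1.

2

Trace each unvisited position around until it returns:
(1 2 4 8 16 7 ... len 20) (5 10 20 15)
2 cycles in total.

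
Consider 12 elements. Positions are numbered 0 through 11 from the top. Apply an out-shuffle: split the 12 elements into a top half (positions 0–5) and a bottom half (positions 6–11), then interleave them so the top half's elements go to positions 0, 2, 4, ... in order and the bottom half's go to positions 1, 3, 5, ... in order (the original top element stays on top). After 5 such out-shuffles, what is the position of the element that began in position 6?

Track the element's position through each out-shuffle:
6 → 1 → 2 → 4 → 8 → 5

5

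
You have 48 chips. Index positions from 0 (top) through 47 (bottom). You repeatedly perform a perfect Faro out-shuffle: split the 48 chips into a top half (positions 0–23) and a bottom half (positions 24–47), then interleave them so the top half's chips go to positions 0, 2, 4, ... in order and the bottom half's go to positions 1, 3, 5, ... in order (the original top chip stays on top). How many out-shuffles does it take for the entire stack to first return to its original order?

23

The out-shuffle permutes the 48 positions with cycle lengths [1, 1, 23, 23].
Every chip is home exactly when every cycle has completed a whole number of laps, i.e. after lcm(1, 23) = 23 out-shuffles.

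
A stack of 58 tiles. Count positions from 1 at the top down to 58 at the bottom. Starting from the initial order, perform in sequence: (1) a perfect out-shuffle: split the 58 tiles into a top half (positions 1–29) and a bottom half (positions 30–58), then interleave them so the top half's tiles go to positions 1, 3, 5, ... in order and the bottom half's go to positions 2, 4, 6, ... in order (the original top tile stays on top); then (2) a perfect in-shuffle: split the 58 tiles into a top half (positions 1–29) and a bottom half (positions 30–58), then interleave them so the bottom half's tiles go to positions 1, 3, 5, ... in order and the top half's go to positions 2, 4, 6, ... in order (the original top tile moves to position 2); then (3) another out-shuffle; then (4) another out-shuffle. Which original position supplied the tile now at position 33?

Undo the operations in reverse order, starting from position 33:
  undo op 4 (out-shuffle, from top half): 33 ← 17
  undo op 3 (out-shuffle, from top half): 17 ← 9
  undo op 2 (in-shuffle, from bottom half): 9 ← 34
  undo op 1 (out-shuffle, from bottom half): 34 ← 46
So the tile at position 33 came from original position 46.

46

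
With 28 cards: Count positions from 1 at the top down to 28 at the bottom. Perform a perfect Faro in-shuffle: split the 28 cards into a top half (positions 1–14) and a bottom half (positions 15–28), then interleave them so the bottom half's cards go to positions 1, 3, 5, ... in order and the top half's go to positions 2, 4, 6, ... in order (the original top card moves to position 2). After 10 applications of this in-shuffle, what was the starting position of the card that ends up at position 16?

5

Work backwards from position 16, undoing one in-shuffle at a time:
16 ← 8 ← 4 ← 2 ← 1 ← 15 ← 22 ← 11 ← 20 ← 10 ← 5
So the card now at position 16 started at position 5.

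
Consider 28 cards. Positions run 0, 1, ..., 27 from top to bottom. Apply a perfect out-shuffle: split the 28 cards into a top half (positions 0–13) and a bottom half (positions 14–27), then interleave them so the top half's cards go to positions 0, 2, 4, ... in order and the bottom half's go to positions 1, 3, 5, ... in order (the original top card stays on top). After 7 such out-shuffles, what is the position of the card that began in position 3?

Track the card's position through each out-shuffle:
3 → 6 → 12 → 24 → 21 → 15 → 3 → 6

6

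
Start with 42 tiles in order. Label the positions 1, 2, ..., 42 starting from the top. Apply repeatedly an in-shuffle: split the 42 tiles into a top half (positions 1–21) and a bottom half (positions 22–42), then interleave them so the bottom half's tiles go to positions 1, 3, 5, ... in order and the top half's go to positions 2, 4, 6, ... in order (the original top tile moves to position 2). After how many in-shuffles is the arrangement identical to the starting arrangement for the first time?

The in-shuffle permutes the 42 positions with cycle lengths [14, 14, 14].
Every tile is home exactly when every cycle has completed a whole number of laps, i.e. after lcm(14) = 14 in-shuffles.

14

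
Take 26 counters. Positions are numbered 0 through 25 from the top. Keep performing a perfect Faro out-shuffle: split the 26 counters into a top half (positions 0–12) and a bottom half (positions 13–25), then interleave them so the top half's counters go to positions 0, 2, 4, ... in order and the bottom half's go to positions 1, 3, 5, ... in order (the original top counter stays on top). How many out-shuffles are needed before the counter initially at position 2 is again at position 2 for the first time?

20

Follow position 2 under repeated out-shuffles:
2 → 4 → 8 → 16 → 7 → 14 → 3 → 6 → 12 → 24 → 23 → 21 → 17 → 9 → 18 → 11 → 22 → 19 → 13 → 1 → 2
It first returns after 20 out-shuffles.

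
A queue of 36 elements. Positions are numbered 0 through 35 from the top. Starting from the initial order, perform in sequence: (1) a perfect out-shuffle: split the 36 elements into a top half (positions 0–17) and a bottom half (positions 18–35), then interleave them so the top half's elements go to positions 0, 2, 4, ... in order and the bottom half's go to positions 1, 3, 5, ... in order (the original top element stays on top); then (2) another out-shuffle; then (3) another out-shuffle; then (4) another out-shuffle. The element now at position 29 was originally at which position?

Undo the operations in reverse order, starting from position 29:
  undo op 4 (out-shuffle, from bottom half): 29 ← 32
  undo op 3 (out-shuffle, from top half): 32 ← 16
  undo op 2 (out-shuffle, from top half): 16 ← 8
  undo op 1 (out-shuffle, from top half): 8 ← 4
So the element at position 29 came from original position 4.

4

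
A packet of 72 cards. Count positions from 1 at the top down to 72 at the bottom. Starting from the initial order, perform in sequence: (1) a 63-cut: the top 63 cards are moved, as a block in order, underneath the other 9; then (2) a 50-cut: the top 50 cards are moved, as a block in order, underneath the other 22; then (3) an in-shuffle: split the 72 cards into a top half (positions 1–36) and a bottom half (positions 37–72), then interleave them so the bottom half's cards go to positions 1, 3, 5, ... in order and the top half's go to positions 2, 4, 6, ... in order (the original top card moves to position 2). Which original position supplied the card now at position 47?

29

Undo the operations in reverse order, starting from position 47:
  undo op 3 (in-shuffle, from bottom half): 47 ← 60
  undo op 2 (cut 50): 60 ← 38
  undo op 1 (cut 63): 38 ← 29
So the card at position 47 came from original position 29.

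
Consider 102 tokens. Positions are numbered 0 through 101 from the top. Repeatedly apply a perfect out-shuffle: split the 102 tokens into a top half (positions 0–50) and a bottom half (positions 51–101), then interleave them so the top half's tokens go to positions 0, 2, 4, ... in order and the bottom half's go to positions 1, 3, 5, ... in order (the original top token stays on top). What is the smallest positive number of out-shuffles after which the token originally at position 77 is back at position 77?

Follow position 77 under repeated out-shuffles:
77 → 53 → 5 → 10 → 20 → 40 → 80 → 59 → ... → 77 (length 100)
It first returns after 100 out-shuffles.

100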